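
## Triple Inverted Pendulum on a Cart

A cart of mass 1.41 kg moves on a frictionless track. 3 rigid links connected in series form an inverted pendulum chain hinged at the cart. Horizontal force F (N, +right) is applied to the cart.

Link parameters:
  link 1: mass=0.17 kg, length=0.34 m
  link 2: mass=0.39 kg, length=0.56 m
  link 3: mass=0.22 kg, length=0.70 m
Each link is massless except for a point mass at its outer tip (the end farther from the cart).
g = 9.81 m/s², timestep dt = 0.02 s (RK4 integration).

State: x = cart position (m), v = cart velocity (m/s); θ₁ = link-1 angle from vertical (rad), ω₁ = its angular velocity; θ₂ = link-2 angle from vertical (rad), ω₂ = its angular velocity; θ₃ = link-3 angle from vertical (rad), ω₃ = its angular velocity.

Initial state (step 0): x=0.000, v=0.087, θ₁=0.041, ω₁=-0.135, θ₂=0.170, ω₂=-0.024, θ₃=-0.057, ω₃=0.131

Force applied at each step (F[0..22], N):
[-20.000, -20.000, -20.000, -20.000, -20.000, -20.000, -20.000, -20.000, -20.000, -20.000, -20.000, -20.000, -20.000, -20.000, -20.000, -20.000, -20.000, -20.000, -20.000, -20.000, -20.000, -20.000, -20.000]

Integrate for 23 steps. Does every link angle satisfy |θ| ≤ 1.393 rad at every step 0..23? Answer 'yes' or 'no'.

Answer: no

Derivation:
apply F[0]=-20.000 → step 1: x=-0.001, v=-0.201, θ₁=0.045, ω₁=0.508, θ₂=0.172, ω₂=0.191, θ₃=-0.055, ω₃=0.047
apply F[1]=-20.000 → step 2: x=-0.008, v=-0.489, θ₁=0.061, ω₁=1.178, θ₂=0.178, ω₂=0.390, θ₃=-0.055, ω₃=-0.034
apply F[2]=-20.000 → step 3: x=-0.021, v=-0.779, θ₁=0.092, ω₁=1.910, θ₂=0.187, ω₂=0.550, θ₃=-0.057, ω₃=-0.110
apply F[3]=-20.000 → step 4: x=-0.039, v=-1.070, θ₁=0.138, ω₁=2.730, θ₂=0.199, ω₂=0.653, θ₃=-0.059, ω₃=-0.173
apply F[4]=-20.000 → step 5: x=-0.063, v=-1.360, θ₁=0.202, ω₁=3.639, θ₂=0.213, ω₂=0.693, θ₃=-0.063, ω₃=-0.212
apply F[5]=-20.000 → step 6: x=-0.094, v=-1.643, θ₁=0.284, ω₁=4.583, θ₂=0.227, ω₂=0.697, θ₃=-0.068, ω₃=-0.213
apply F[6]=-20.000 → step 7: x=-0.129, v=-1.913, θ₁=0.385, ω₁=5.439, θ₂=0.241, ω₂=0.739, θ₃=-0.071, ω₃=-0.164
apply F[7]=-20.000 → step 8: x=-0.170, v=-2.164, θ₁=0.500, ω₁=6.076, θ₂=0.257, ω₂=0.918, θ₃=-0.074, ω₃=-0.068
apply F[8]=-20.000 → step 9: x=-0.216, v=-2.396, θ₁=0.626, ω₁=6.446, θ₂=0.279, ω₂=1.282, θ₃=-0.074, ω₃=0.057
apply F[9]=-20.000 → step 10: x=-0.266, v=-2.614, θ₁=0.757, ω₁=6.590, θ₂=0.310, ω₂=1.816, θ₃=-0.071, ω₃=0.197
apply F[10]=-20.000 → step 11: x=-0.320, v=-2.822, θ₁=0.888, ω₁=6.561, θ₂=0.352, ω₂=2.482, θ₃=-0.066, ω₃=0.348
apply F[11]=-20.000 → step 12: x=-0.379, v=-3.021, θ₁=1.018, ω₁=6.380, θ₂=0.409, ω₂=3.244, θ₃=-0.057, ω₃=0.513
apply F[12]=-20.000 → step 13: x=-0.441, v=-3.214, θ₁=1.143, ω₁=6.040, θ₂=0.483, ω₂=4.074, θ₃=-0.045, ω₃=0.703
apply F[13]=-20.000 → step 14: x=-0.507, v=-3.401, θ₁=1.258, ω₁=5.515, θ₂=0.573, ω₂=4.951, θ₃=-0.029, ω₃=0.931
apply F[14]=-20.000 → step 15: x=-0.577, v=-3.579, θ₁=1.362, ω₁=4.773, θ₂=0.681, ω₂=5.859, θ₃=-0.008, ω₃=1.219
apply F[15]=-20.000 → step 16: x=-0.650, v=-3.747, θ₁=1.448, ω₁=3.783, θ₂=0.807, ω₂=6.791, θ₃=0.020, ω₃=1.599
apply F[16]=-20.000 → step 17: x=-0.727, v=-3.896, θ₁=1.511, ω₁=2.535, θ₂=0.953, ω₂=7.747, θ₃=0.057, ω₃=2.119
apply F[17]=-20.000 → step 18: x=-0.806, v=-4.010, θ₁=1.548, ω₁=1.086, θ₂=1.117, ω₂=8.708, θ₃=0.106, ω₃=2.860
apply F[18]=-20.000 → step 19: x=-0.887, v=-4.064, θ₁=1.555, ω₁=-0.276, θ₂=1.300, ω₂=9.525, θ₃=0.174, ω₃=3.937
apply F[19]=-20.000 → step 20: x=-0.968, v=-4.054, θ₁=1.542, ω₁=-0.791, θ₂=1.494, ω₂=9.750, θ₃=0.266, ω₃=5.362
apply F[20]=-20.000 → step 21: x=-1.049, v=-4.046, θ₁=1.534, ω₁=0.152, θ₂=1.683, ω₂=9.010, θ₃=0.388, ω₃=6.813
apply F[21]=-20.000 → step 22: x=-1.130, v=-4.098, θ₁=1.554, ω₁=1.982, θ₂=1.850, ω₂=7.633, θ₃=0.537, ω₃=7.961
apply F[22]=-20.000 → step 23: x=-1.213, v=-4.198, θ₁=1.614, ω₁=3.970, θ₂=1.987, ω₂=6.006, θ₃=0.705, ω₃=8.830
Max |angle| over trajectory = 1.987 rad; bound = 1.393 → exceeded.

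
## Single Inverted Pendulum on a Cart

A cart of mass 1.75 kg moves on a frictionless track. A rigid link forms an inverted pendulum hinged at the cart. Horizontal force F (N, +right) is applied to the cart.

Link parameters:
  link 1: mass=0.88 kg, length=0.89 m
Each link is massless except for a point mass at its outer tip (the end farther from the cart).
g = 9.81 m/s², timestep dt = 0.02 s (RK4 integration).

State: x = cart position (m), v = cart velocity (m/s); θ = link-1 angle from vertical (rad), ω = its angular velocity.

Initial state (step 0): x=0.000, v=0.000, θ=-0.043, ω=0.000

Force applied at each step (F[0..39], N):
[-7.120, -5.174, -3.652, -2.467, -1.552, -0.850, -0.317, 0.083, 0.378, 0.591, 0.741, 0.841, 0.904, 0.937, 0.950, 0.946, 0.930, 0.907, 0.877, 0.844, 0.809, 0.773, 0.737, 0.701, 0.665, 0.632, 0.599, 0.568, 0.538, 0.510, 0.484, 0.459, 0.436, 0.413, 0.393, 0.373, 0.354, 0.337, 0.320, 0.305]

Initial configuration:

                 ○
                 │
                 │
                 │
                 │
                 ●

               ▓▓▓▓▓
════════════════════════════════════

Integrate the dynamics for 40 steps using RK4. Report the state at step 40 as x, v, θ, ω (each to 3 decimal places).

Answer: x=-0.081, v=-0.002, θ=0.010, ω=-0.013

Derivation:
apply F[0]=-7.120 → step 1: x=-0.001, v=-0.077, θ=-0.042, ω=0.077
apply F[1]=-5.174 → step 2: x=-0.003, v=-0.132, θ=-0.040, ω=0.130
apply F[2]=-3.652 → step 3: x=-0.006, v=-0.170, θ=-0.037, ω=0.164
apply F[3]=-2.467 → step 4: x=-0.010, v=-0.195, θ=-0.034, ω=0.184
apply F[4]=-1.552 → step 5: x=-0.014, v=-0.209, θ=-0.030, ω=0.193
apply F[5]=-0.850 → step 6: x=-0.018, v=-0.216, θ=-0.026, ω=0.195
apply F[6]=-0.317 → step 7: x=-0.022, v=-0.217, θ=-0.022, ω=0.191
apply F[7]=+0.083 → step 8: x=-0.026, v=-0.215, θ=-0.019, ω=0.183
apply F[8]=+0.378 → step 9: x=-0.031, v=-0.209, θ=-0.015, ω=0.173
apply F[9]=+0.591 → step 10: x=-0.035, v=-0.201, θ=-0.012, ω=0.161
apply F[10]=+0.741 → step 11: x=-0.039, v=-0.191, θ=-0.009, ω=0.148
apply F[11]=+0.841 → step 12: x=-0.042, v=-0.181, θ=-0.006, ω=0.135
apply F[12]=+0.904 → step 13: x=-0.046, v=-0.170, θ=-0.003, ω=0.121
apply F[13]=+0.937 → step 14: x=-0.049, v=-0.159, θ=-0.001, ω=0.109
apply F[14]=+0.950 → step 15: x=-0.052, v=-0.148, θ=0.001, ω=0.097
apply F[15]=+0.946 → step 16: x=-0.055, v=-0.138, θ=0.003, ω=0.085
apply F[16]=+0.930 → step 17: x=-0.058, v=-0.127, θ=0.005, ω=0.074
apply F[17]=+0.907 → step 18: x=-0.060, v=-0.118, θ=0.006, ω=0.065
apply F[18]=+0.877 → step 19: x=-0.063, v=-0.108, θ=0.007, ω=0.056
apply F[19]=+0.844 → step 20: x=-0.065, v=-0.099, θ=0.008, ω=0.047
apply F[20]=+0.809 → step 21: x=-0.066, v=-0.091, θ=0.009, ω=0.040
apply F[21]=+0.773 → step 22: x=-0.068, v=-0.083, θ=0.010, ω=0.033
apply F[22]=+0.737 → step 23: x=-0.070, v=-0.076, θ=0.010, ω=0.027
apply F[23]=+0.701 → step 24: x=-0.071, v=-0.069, θ=0.011, ω=0.021
apply F[24]=+0.665 → step 25: x=-0.073, v=-0.062, θ=0.011, ω=0.016
apply F[25]=+0.632 → step 26: x=-0.074, v=-0.056, θ=0.012, ω=0.012
apply F[26]=+0.599 → step 27: x=-0.075, v=-0.050, θ=0.012, ω=0.008
apply F[27]=+0.568 → step 28: x=-0.076, v=-0.045, θ=0.012, ω=0.005
apply F[28]=+0.538 → step 29: x=-0.077, v=-0.040, θ=0.012, ω=0.002
apply F[29]=+0.510 → step 30: x=-0.077, v=-0.035, θ=0.012, ω=-0.001
apply F[30]=+0.484 → step 31: x=-0.078, v=-0.031, θ=0.012, ω=-0.003
apply F[31]=+0.459 → step 32: x=-0.079, v=-0.027, θ=0.012, ω=-0.005
apply F[32]=+0.436 → step 33: x=-0.079, v=-0.023, θ=0.012, ω=-0.007
apply F[33]=+0.413 → step 34: x=-0.080, v=-0.020, θ=0.012, ω=-0.008
apply F[34]=+0.393 → step 35: x=-0.080, v=-0.016, θ=0.011, ω=-0.009
apply F[35]=+0.373 → step 36: x=-0.080, v=-0.013, θ=0.011, ω=-0.010
apply F[36]=+0.354 → step 37: x=-0.080, v=-0.010, θ=0.011, ω=-0.011
apply F[37]=+0.337 → step 38: x=-0.081, v=-0.007, θ=0.011, ω=-0.012
apply F[38]=+0.320 → step 39: x=-0.081, v=-0.005, θ=0.011, ω=-0.012
apply F[39]=+0.305 → step 40: x=-0.081, v=-0.002, θ=0.010, ω=-0.013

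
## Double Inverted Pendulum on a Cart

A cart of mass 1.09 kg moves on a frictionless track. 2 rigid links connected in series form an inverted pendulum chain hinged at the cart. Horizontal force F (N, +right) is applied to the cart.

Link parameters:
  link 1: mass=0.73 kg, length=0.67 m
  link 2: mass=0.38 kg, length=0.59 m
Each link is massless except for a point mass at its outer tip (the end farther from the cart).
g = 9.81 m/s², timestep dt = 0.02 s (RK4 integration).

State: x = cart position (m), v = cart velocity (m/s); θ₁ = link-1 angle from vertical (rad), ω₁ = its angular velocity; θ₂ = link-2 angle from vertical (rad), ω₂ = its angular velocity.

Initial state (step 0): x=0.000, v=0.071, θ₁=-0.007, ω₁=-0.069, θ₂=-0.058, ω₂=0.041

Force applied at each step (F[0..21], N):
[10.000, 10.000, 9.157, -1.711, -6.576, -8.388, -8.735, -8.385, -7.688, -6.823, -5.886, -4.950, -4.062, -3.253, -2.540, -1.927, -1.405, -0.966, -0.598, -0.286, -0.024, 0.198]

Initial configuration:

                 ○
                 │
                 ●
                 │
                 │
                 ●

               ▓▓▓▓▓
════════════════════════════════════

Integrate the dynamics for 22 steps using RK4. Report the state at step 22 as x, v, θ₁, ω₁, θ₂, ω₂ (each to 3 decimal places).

Answer: x=-0.043, v=-0.479, θ₁=-0.020, ω₁=0.313, θ₂=-0.023, ω₂=0.175

Derivation:
apply F[0]=+10.000 → step 1: x=0.003, v=0.256, θ₁=-0.011, ω₁=-0.341, θ₂=-0.057, ω₂=0.017
apply F[1]=+10.000 → step 2: x=0.010, v=0.443, θ₁=-0.021, ω₁=-0.617, θ₂=-0.057, ω₂=-0.004
apply F[2]=+9.157 → step 3: x=0.021, v=0.616, θ₁=-0.036, ω₁=-0.879, θ₂=-0.058, ω₂=-0.018
apply F[3]=-1.711 → step 4: x=0.033, v=0.593, θ₁=-0.053, ω₁=-0.856, θ₂=-0.058, ω₂=-0.025
apply F[4]=-6.576 → step 5: x=0.044, v=0.484, θ₁=-0.069, ω₁=-0.713, θ₂=-0.058, ω₂=-0.023
apply F[5]=-8.388 → step 6: x=0.052, v=0.346, θ₁=-0.081, ω₁=-0.531, θ₂=-0.059, ω₂=-0.015
apply F[6]=-8.735 → step 7: x=0.057, v=0.203, θ₁=-0.090, ω₁=-0.349, θ₂=-0.059, ω₂=-0.001
apply F[7]=-8.385 → step 8: x=0.060, v=0.069, θ₁=-0.095, ω₁=-0.181, θ₂=-0.059, ω₂=0.017
apply F[8]=-7.688 → step 9: x=0.060, v=-0.052, θ₁=-0.097, ω₁=-0.036, θ₂=-0.058, ω₂=0.038
apply F[9]=-6.823 → step 10: x=0.058, v=-0.157, θ₁=-0.097, ω₁=0.085, θ₂=-0.057, ω₂=0.058
apply F[10]=-5.886 → step 11: x=0.054, v=-0.245, θ₁=-0.094, ω₁=0.182, θ₂=-0.056, ω₂=0.079
apply F[11]=-4.950 → step 12: x=0.049, v=-0.317, θ₁=-0.090, ω₁=0.256, θ₂=-0.054, ω₂=0.098
apply F[12]=-4.062 → step 13: x=0.042, v=-0.374, θ₁=-0.084, ω₁=0.310, θ₂=-0.052, ω₂=0.115
apply F[13]=-3.253 → step 14: x=0.034, v=-0.417, θ₁=-0.078, ω₁=0.347, θ₂=-0.050, ω₂=0.131
apply F[14]=-2.540 → step 15: x=0.025, v=-0.449, θ₁=-0.070, ω₁=0.368, θ₂=-0.047, ω₂=0.143
apply F[15]=-1.927 → step 16: x=0.016, v=-0.471, θ₁=-0.063, ω₁=0.379, θ₂=-0.044, ω₂=0.154
apply F[16]=-1.405 → step 17: x=0.006, v=-0.485, θ₁=-0.055, ω₁=0.380, θ₂=-0.041, ω₂=0.163
apply F[17]=-0.966 → step 18: x=-0.003, v=-0.493, θ₁=-0.048, ω₁=0.374, θ₂=-0.037, ω₂=0.169
apply F[18]=-0.598 → step 19: x=-0.013, v=-0.495, θ₁=-0.040, ω₁=0.363, θ₂=-0.034, ω₂=0.173
apply F[19]=-0.286 → step 20: x=-0.023, v=-0.493, θ₁=-0.033, ω₁=0.349, θ₂=-0.030, ω₂=0.175
apply F[20]=-0.024 → step 21: x=-0.033, v=-0.488, θ₁=-0.027, ω₁=0.332, θ₂=-0.027, ω₂=0.176
apply F[21]=+0.198 → step 22: x=-0.043, v=-0.479, θ₁=-0.020, ω₁=0.313, θ₂=-0.023, ω₂=0.175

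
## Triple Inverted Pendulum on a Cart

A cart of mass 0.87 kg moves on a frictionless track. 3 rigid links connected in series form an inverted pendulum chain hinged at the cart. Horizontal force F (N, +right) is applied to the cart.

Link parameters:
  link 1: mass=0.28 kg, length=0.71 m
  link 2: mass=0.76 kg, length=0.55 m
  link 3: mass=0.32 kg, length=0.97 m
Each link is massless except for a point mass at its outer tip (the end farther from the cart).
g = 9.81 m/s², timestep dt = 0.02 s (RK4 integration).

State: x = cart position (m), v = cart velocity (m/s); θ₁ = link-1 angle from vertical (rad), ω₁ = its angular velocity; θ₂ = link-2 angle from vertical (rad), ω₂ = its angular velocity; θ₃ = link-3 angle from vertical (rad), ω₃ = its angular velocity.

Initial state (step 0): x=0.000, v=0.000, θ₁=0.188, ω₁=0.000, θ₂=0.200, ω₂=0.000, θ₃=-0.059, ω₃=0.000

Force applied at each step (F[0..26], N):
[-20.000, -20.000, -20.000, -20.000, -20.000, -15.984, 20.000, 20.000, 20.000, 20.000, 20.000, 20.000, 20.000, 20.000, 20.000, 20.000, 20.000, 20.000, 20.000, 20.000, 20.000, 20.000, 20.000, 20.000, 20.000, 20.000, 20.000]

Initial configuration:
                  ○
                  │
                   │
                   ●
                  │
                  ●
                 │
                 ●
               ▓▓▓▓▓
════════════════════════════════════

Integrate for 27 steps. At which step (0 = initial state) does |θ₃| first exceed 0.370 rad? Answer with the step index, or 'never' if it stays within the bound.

apply F[0]=-20.000 → step 1: x=-0.005, v=-0.488, θ₁=0.195, ω₁=0.722, θ₂=0.200, ω₂=0.026, θ₃=-0.059, ω₃=-0.036
apply F[1]=-20.000 → step 2: x=-0.019, v=-0.972, θ₁=0.217, ω₁=1.447, θ₂=0.201, ω₂=0.038, θ₃=-0.060, ω₃=-0.064
apply F[2]=-20.000 → step 3: x=-0.044, v=-1.443, θ₁=0.253, ω₁=2.162, θ₂=0.202, ω₂=0.036, θ₃=-0.062, ω₃=-0.077
apply F[3]=-20.000 → step 4: x=-0.077, v=-1.893, θ₁=0.303, ω₁=2.836, θ₂=0.202, ω₂=0.049, θ₃=-0.063, ω₃=-0.068
apply F[4]=-20.000 → step 5: x=-0.119, v=-2.310, θ₁=0.366, ω₁=3.422, θ₂=0.204, ω₂=0.131, θ₃=-0.064, ω₃=-0.036
apply F[5]=-15.984 → step 6: x=-0.168, v=-2.612, θ₁=0.438, ω₁=3.811, θ₂=0.208, ω₂=0.295, θ₃=-0.065, ω₃=0.004
apply F[6]=+20.000 → step 7: x=-0.217, v=-2.236, θ₁=0.513, ω₁=3.627, θ₂=0.212, ω₂=0.046, θ₃=-0.065, ω₃=-0.040
apply F[7]=+20.000 → step 8: x=-0.258, v=-1.874, θ₁=0.584, ω₁=3.539, θ₂=0.210, ω₂=-0.283, θ₃=-0.066, ω₃=-0.085
apply F[8]=+20.000 → step 9: x=-0.292, v=-1.518, θ₁=0.655, ω₁=3.517, θ₂=0.200, ω₂=-0.668, θ₃=-0.068, ω₃=-0.126
apply F[9]=+20.000 → step 10: x=-0.319, v=-1.161, θ₁=0.725, ω₁=3.534, θ₂=0.183, ω₂=-1.087, θ₃=-0.071, ω₃=-0.160
apply F[10]=+20.000 → step 11: x=-0.338, v=-0.799, θ₁=0.796, ω₁=3.570, θ₂=0.157, ω₂=-1.519, θ₃=-0.075, ω₃=-0.185
apply F[11]=+20.000 → step 12: x=-0.351, v=-0.430, θ₁=0.868, ω₁=3.608, θ₂=0.122, ω₂=-1.951, θ₃=-0.079, ω₃=-0.202
apply F[12]=+20.000 → step 13: x=-0.355, v=-0.053, θ₁=0.940, ω₁=3.637, θ₂=0.079, ω₂=-2.375, θ₃=-0.083, ω₃=-0.211
apply F[13]=+20.000 → step 14: x=-0.353, v=0.330, θ₁=1.013, ω₁=3.652, θ₂=0.027, ω₂=-2.788, θ₃=-0.087, ω₃=-0.216
apply F[14]=+20.000 → step 15: x=-0.342, v=0.719, θ₁=1.086, ω₁=3.647, θ₂=-0.033, ω₂=-3.192, θ₃=-0.091, ω₃=-0.216
apply F[15]=+20.000 → step 16: x=-0.324, v=1.109, θ₁=1.159, ω₁=3.618, θ₂=-0.101, ω₂=-3.595, θ₃=-0.096, ω₃=-0.216
apply F[16]=+20.000 → step 17: x=-0.298, v=1.499, θ₁=1.231, ω₁=3.559, θ₂=-0.177, ω₂=-4.005, θ₃=-0.100, ω₃=-0.218
apply F[17]=+20.000 → step 18: x=-0.264, v=1.885, θ₁=1.301, ω₁=3.464, θ₂=-0.261, ω₂=-4.437, θ₃=-0.104, ω₃=-0.224
apply F[18]=+20.000 → step 19: x=-0.222, v=2.262, θ₁=1.369, ω₁=3.321, θ₂=-0.355, ω₂=-4.907, θ₃=-0.109, ω₃=-0.240
apply F[19]=+20.000 → step 20: x=-0.174, v=2.624, θ₁=1.433, ω₁=3.112, θ₂=-0.458, ω₂=-5.438, θ₃=-0.114, ω₃=-0.272
apply F[20]=+20.000 → step 21: x=-0.118, v=2.958, θ₁=1.493, ω₁=2.811, θ₂=-0.573, ω₂=-6.060, θ₃=-0.120, ω₃=-0.332
apply F[21]=+20.000 → step 22: x=-0.056, v=3.249, θ₁=1.545, ω₁=2.387, θ₂=-0.701, ω₂=-6.804, θ₃=-0.128, ω₃=-0.441
apply F[22]=+20.000 → step 23: x=0.012, v=3.468, θ₁=1.587, ω₁=1.811, θ₂=-0.846, ω₂=-7.692, θ₃=-0.138, ω₃=-0.634
apply F[23]=+20.000 → step 24: x=0.082, v=3.576, θ₁=1.617, ω₁=1.092, θ₂=-1.010, ω₂=-8.696, θ₃=-0.154, ω₃=-0.968
apply F[24]=+20.000 → step 25: x=0.154, v=3.532, θ₁=1.631, ω₁=0.362, θ₂=-1.193, ω₂=-9.653, θ₃=-0.178, ω₃=-1.513
apply F[25]=+20.000 → step 26: x=0.223, v=3.338, θ₁=1.633, ω₁=-0.064, θ₂=-1.393, ω₂=-10.218, θ₃=-0.216, ω₃=-2.290
apply F[26]=+20.000 → step 27: x=0.287, v=3.087, θ₁=1.633, ω₁=0.140, θ₂=-1.597, ω₂=-10.054, θ₃=-0.271, ω₃=-3.184
max |θ₃| = 0.271 ≤ 0.370 over all 28 states.

Answer: never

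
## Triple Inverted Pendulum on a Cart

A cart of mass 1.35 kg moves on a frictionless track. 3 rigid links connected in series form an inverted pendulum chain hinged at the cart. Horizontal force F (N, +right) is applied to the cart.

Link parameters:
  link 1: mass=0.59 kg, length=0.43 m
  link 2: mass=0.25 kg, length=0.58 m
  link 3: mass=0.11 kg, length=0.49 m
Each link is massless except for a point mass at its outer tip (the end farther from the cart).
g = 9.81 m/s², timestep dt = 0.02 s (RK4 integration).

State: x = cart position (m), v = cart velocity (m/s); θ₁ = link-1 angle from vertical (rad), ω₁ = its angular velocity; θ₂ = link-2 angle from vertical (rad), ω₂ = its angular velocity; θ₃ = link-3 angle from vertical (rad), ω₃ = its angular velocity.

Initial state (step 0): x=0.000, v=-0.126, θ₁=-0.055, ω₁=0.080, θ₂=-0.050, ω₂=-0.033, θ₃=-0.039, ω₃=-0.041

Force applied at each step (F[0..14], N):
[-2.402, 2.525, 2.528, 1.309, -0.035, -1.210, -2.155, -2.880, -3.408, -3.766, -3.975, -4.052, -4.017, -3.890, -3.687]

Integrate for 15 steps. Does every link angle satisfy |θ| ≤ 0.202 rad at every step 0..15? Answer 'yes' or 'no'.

apply F[0]=-2.402 → step 1: x=-0.003, v=-0.154, θ₁=-0.053, ω₁=0.120, θ₂=-0.051, ω₂=-0.033, θ₃=-0.040, ω₃=-0.035
apply F[1]=+2.525 → step 2: x=-0.005, v=-0.110, θ₁=-0.052, ω₁=-0.008, θ₂=-0.051, ω₂=-0.034, θ₃=-0.040, ω₃=-0.028
apply F[2]=+2.528 → step 3: x=-0.007, v=-0.065, θ₁=-0.053, ω₁=-0.136, θ₂=-0.052, ω₂=-0.035, θ₃=-0.041, ω₃=-0.022
apply F[3]=+1.309 → step 4: x=-0.008, v=-0.038, θ₁=-0.057, ω₁=-0.224, θ₂=-0.053, ω₂=-0.035, θ₃=-0.041, ω₃=-0.016
apply F[4]=-0.035 → step 5: x=-0.009, v=-0.030, θ₁=-0.062, ω₁=-0.270, θ₂=-0.053, ω₂=-0.033, θ₃=-0.042, ω₃=-0.009
apply F[5]=-1.210 → step 6: x=-0.010, v=-0.040, θ₁=-0.067, ω₁=-0.282, θ₂=-0.054, ω₂=-0.029, θ₃=-0.042, ω₃=-0.002
apply F[6]=-2.155 → step 7: x=-0.011, v=-0.062, θ₁=-0.073, ω₁=-0.267, θ₂=-0.055, ω₂=-0.022, θ₃=-0.042, ω₃=0.005
apply F[7]=-2.880 → step 8: x=-0.012, v=-0.094, θ₁=-0.078, ω₁=-0.232, θ₂=-0.055, ω₂=-0.013, θ₃=-0.041, ω₃=0.013
apply F[8]=-3.408 → step 9: x=-0.014, v=-0.133, θ₁=-0.082, ω₁=-0.185, θ₂=-0.055, ω₂=-0.001, θ₃=-0.041, ω₃=0.021
apply F[9]=-3.766 → step 10: x=-0.018, v=-0.177, θ₁=-0.085, ω₁=-0.129, θ₂=-0.055, ω₂=0.012, θ₃=-0.041, ω₃=0.029
apply F[10]=-3.975 → step 11: x=-0.022, v=-0.224, θ₁=-0.087, ω₁=-0.068, θ₂=-0.055, ω₂=0.028, θ₃=-0.040, ω₃=0.038
apply F[11]=-4.052 → step 12: x=-0.027, v=-0.272, θ₁=-0.088, ω₁=-0.007, θ₂=-0.054, ω₂=0.044, θ₃=-0.039, ω₃=0.046
apply F[12]=-4.017 → step 13: x=-0.032, v=-0.319, θ₁=-0.087, ω₁=0.053, θ₂=-0.053, ω₂=0.061, θ₃=-0.038, ω₃=0.055
apply F[13]=-3.890 → step 14: x=-0.039, v=-0.365, θ₁=-0.086, ω₁=0.109, θ₂=-0.051, ω₂=0.077, θ₃=-0.037, ω₃=0.063
apply F[14]=-3.687 → step 15: x=-0.047, v=-0.407, θ₁=-0.083, ω₁=0.160, θ₂=-0.050, ω₂=0.094, θ₃=-0.036, ω₃=0.072
Max |angle| over trajectory = 0.088 rad; bound = 0.202 → within bound.

Answer: yes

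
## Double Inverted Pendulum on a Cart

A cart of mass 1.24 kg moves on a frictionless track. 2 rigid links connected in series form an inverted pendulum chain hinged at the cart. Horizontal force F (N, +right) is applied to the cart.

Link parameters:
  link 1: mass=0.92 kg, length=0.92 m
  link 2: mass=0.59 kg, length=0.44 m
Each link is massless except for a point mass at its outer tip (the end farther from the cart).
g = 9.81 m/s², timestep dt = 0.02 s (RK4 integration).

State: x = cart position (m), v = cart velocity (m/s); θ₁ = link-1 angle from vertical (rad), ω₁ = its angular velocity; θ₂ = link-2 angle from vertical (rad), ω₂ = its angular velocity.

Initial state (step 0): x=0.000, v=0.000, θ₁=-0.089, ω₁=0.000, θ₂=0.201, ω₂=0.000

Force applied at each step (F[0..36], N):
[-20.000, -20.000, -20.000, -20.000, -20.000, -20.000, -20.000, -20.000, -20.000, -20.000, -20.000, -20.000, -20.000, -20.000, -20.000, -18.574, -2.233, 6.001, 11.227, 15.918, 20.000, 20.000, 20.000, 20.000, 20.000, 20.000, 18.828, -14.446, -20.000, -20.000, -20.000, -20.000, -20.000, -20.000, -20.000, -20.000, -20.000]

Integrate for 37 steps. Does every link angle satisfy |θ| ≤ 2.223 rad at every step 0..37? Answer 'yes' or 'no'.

apply F[0]=-20.000 → step 1: x=-0.003, v=-0.300, θ₁=-0.086, ω₁=0.266, θ₂=0.203, ω₂=0.224
apply F[1]=-20.000 → step 2: x=-0.012, v=-0.602, θ₁=-0.078, ω₁=0.536, θ₂=0.210, ω₂=0.444
apply F[2]=-20.000 → step 3: x=-0.027, v=-0.907, θ₁=-0.065, ω₁=0.814, θ₂=0.221, ω₂=0.653
apply F[3]=-20.000 → step 4: x=-0.048, v=-1.217, θ₁=-0.046, ω₁=1.105, θ₂=0.236, ω₂=0.846
apply F[4]=-20.000 → step 5: x=-0.076, v=-1.533, θ₁=-0.021, ω₁=1.411, θ₂=0.255, ω₂=1.017
apply F[5]=-20.000 → step 6: x=-0.110, v=-1.854, θ₁=0.011, ω₁=1.735, θ₂=0.276, ω₂=1.158
apply F[6]=-20.000 → step 7: x=-0.150, v=-2.181, θ₁=0.049, ω₁=2.078, θ₂=0.301, ω₂=1.264
apply F[7]=-20.000 → step 8: x=-0.197, v=-2.509, θ₁=0.094, ω₁=2.439, θ₂=0.327, ω₂=1.327
apply F[8]=-20.000 → step 9: x=-0.250, v=-2.835, θ₁=0.147, ω₁=2.814, θ₂=0.353, ω₂=1.345
apply F[9]=-20.000 → step 10: x=-0.310, v=-3.150, θ₁=0.207, ω₁=3.194, θ₂=0.380, ω₂=1.322
apply F[10]=-20.000 → step 11: x=-0.376, v=-3.445, θ₁=0.274, ω₁=3.567, θ₂=0.406, ω₂=1.269
apply F[11]=-20.000 → step 12: x=-0.448, v=-3.708, θ₁=0.349, ω₁=3.917, θ₂=0.431, ω₂=1.208
apply F[12]=-20.000 → step 13: x=-0.524, v=-3.932, θ₁=0.431, ω₁=4.231, θ₂=0.455, ω₂=1.166
apply F[13]=-20.000 → step 14: x=-0.605, v=-4.109, θ₁=0.518, ω₁=4.498, θ₂=0.478, ω₂=1.175
apply F[14]=-20.000 → step 15: x=-0.688, v=-4.237, θ₁=0.610, ω₁=4.714, θ₂=0.502, ω₂=1.257
apply F[15]=-18.574 → step 16: x=-0.774, v=-4.305, θ₁=0.706, ω₁=4.872, θ₂=0.529, ω₂=1.423
apply F[16]=-2.233 → step 17: x=-0.859, v=-4.171, θ₁=0.804, ω₁=4.881, θ₂=0.559, ω₂=1.583
apply F[17]=+6.001 → step 18: x=-0.940, v=-3.946, θ₁=0.901, ω₁=4.852, θ₂=0.592, ω₂=1.725
apply F[18]=+11.227 → step 19: x=-1.016, v=-3.670, θ₁=0.998, ω₁=4.826, θ₂=0.627, ω₂=1.844
apply F[19]=+15.918 → step 20: x=-1.086, v=-3.352, θ₁=1.094, ω₁=4.817, θ₂=0.665, ω₂=1.930
apply F[20]=+20.000 → step 21: x=-1.150, v=-2.995, θ₁=1.191, ω₁=4.836, θ₂=0.704, ω₂=1.980
apply F[21]=+20.000 → step 22: x=-1.206, v=-2.633, θ₁=1.288, ω₁=4.891, θ₂=0.744, ω₂=2.044
apply F[22]=+20.000 → step 23: x=-1.255, v=-2.259, θ₁=1.387, ω₁=4.982, θ₂=0.786, ω₂=2.132
apply F[23]=+20.000 → step 24: x=-1.296, v=-1.869, θ₁=1.487, ω₁=5.108, θ₂=0.830, ω₂=2.255
apply F[24]=+20.000 → step 25: x=-1.329, v=-1.457, θ₁=1.591, ω₁=5.269, θ₂=0.877, ω₂=2.428
apply F[25]=+20.000 → step 26: x=-1.354, v=-1.019, θ₁=1.698, ω₁=5.467, θ₂=0.928, ω₂=2.669
apply F[26]=+18.828 → step 27: x=-1.370, v=-0.558, θ₁=1.810, ω₁=5.701, θ₂=0.984, ω₂=3.021
apply F[27]=-14.446 → step 28: x=-1.379, v=-0.359, θ₁=1.925, ω₁=5.805, θ₂=1.055, ω₂=4.060
apply F[28]=-20.000 → step 29: x=-1.385, v=-0.196, θ₁=2.042, ω₁=5.859, θ₂=1.148, ω₂=5.318
apply F[29]=-20.000 → step 30: x=-1.387, v=-0.020, θ₁=2.159, ω₁=5.872, θ₂=1.268, ω₂=6.698
apply F[30]=-20.000 → step 31: x=-1.386, v=0.166, θ₁=2.276, ω₁=5.825, θ₂=1.417, ω₂=8.201
apply F[31]=-20.000 → step 32: x=-1.380, v=0.361, θ₁=2.392, ω₁=5.698, θ₂=1.597, ω₂=9.824
apply F[32]=-20.000 → step 33: x=-1.371, v=0.569, θ₁=2.504, ω₁=5.482, θ₂=1.811, ω₂=11.550
apply F[33]=-20.000 → step 34: x=-1.357, v=0.794, θ₁=2.610, ω₁=5.197, θ₂=2.060, ω₂=13.330
apply F[34]=-20.000 → step 35: x=-1.339, v=1.043, θ₁=2.712, ω₁=4.921, θ₂=2.343, ω₂=15.014
apply F[35]=-20.000 → step 36: x=-1.316, v=1.297, θ₁=2.808, ω₁=4.803, θ₂=2.657, ω₂=16.229
apply F[36]=-20.000 → step 37: x=-1.288, v=1.484, θ₁=2.906, ω₁=4.986, θ₂=2.986, ω₂=16.418
Max |angle| over trajectory = 2.986 rad; bound = 2.223 → exceeded.

Answer: no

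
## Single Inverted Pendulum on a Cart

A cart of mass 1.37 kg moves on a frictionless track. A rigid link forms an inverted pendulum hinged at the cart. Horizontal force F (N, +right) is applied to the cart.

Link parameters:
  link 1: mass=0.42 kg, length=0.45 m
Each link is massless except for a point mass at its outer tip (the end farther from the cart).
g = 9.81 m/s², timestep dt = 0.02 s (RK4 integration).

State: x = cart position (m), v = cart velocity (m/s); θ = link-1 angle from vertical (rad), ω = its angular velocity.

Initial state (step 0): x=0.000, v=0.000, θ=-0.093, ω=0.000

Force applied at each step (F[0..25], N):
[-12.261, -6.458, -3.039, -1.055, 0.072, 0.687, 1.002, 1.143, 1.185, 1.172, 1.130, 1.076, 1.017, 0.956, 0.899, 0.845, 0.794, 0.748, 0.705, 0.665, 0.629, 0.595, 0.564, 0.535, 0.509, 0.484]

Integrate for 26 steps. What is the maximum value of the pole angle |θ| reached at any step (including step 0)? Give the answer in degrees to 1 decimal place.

apply F[0]=-12.261 → step 1: x=-0.002, v=-0.173, θ=-0.090, ω=0.343
apply F[1]=-6.458 → step 2: x=-0.006, v=-0.262, θ=-0.081, ω=0.503
apply F[2]=-3.039 → step 3: x=-0.012, v=-0.302, θ=-0.071, ω=0.558
apply F[3]=-1.055 → step 4: x=-0.018, v=-0.313, θ=-0.059, ω=0.555
apply F[4]=+0.072 → step 5: x=-0.024, v=-0.309, θ=-0.049, ω=0.522
apply F[5]=+0.687 → step 6: x=-0.030, v=-0.297, θ=-0.039, ω=0.475
apply F[6]=+1.002 → step 7: x=-0.036, v=-0.280, θ=-0.030, ω=0.423
apply F[7]=+1.143 → step 8: x=-0.041, v=-0.262, θ=-0.022, ω=0.372
apply F[8]=+1.185 → step 9: x=-0.046, v=-0.243, θ=-0.015, ω=0.323
apply F[9]=+1.172 → step 10: x=-0.051, v=-0.225, θ=-0.009, ω=0.278
apply F[10]=+1.130 → step 11: x=-0.055, v=-0.209, θ=-0.004, ω=0.238
apply F[11]=+1.076 → step 12: x=-0.059, v=-0.193, θ=0.001, ω=0.202
apply F[12]=+1.017 → step 13: x=-0.063, v=-0.178, θ=0.004, ω=0.171
apply F[13]=+0.956 → step 14: x=-0.067, v=-0.165, θ=0.008, ω=0.143
apply F[14]=+0.899 → step 15: x=-0.070, v=-0.152, θ=0.010, ω=0.119
apply F[15]=+0.845 → step 16: x=-0.073, v=-0.140, θ=0.012, ω=0.098
apply F[16]=+0.794 → step 17: x=-0.075, v=-0.130, θ=0.014, ω=0.080
apply F[17]=+0.748 → step 18: x=-0.078, v=-0.120, θ=0.016, ω=0.064
apply F[18]=+0.705 → step 19: x=-0.080, v=-0.110, θ=0.017, ω=0.051
apply F[19]=+0.665 → step 20: x=-0.082, v=-0.102, θ=0.018, ω=0.039
apply F[20]=+0.629 → step 21: x=-0.084, v=-0.093, θ=0.018, ω=0.029
apply F[21]=+0.595 → step 22: x=-0.086, v=-0.086, θ=0.019, ω=0.020
apply F[22]=+0.564 → step 23: x=-0.088, v=-0.079, θ=0.019, ω=0.013
apply F[23]=+0.535 → step 24: x=-0.089, v=-0.072, θ=0.019, ω=0.006
apply F[24]=+0.509 → step 25: x=-0.091, v=-0.066, θ=0.019, ω=0.001
apply F[25]=+0.484 → step 26: x=-0.092, v=-0.060, θ=0.019, ω=-0.004
Max |angle| over trajectory = 0.093 rad = 5.3°.

Answer: 5.3°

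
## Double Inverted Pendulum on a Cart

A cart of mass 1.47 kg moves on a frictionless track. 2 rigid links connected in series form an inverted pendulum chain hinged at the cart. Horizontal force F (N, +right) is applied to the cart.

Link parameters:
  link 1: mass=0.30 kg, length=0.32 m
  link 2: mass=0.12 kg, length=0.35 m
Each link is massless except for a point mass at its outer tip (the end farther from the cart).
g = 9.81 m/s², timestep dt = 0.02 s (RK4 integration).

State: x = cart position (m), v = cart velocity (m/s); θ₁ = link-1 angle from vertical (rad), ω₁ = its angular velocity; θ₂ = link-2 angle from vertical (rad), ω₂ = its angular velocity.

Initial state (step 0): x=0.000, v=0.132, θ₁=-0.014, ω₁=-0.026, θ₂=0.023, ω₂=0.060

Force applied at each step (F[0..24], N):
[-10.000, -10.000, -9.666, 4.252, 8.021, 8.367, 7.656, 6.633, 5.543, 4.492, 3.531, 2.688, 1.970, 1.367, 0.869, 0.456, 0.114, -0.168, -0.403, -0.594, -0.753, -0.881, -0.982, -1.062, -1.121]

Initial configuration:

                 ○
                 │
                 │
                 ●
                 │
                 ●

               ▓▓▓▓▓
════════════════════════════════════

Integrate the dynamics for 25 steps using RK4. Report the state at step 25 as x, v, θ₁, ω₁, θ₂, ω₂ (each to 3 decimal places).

apply F[0]=-10.000 → step 1: x=0.001, v=-0.003, θ₁=-0.010, ω₁=0.380, θ₂=0.024, ω₂=0.089
apply F[1]=-10.000 → step 2: x=-0.000, v=-0.139, θ₁=0.001, ω₁=0.793, θ₂=0.027, ω₂=0.113
apply F[2]=-9.666 → step 3: x=-0.004, v=-0.271, θ₁=0.021, ω₁=1.209, θ₂=0.029, ω₂=0.126
apply F[3]=+4.252 → step 4: x=-0.009, v=-0.215, θ₁=0.044, ω₁=1.054, θ₂=0.031, ω₂=0.124
apply F[4]=+8.021 → step 5: x=-0.012, v=-0.109, θ₁=0.062, ω₁=0.761, θ₂=0.034, ω₂=0.108
apply F[5]=+8.367 → step 6: x=-0.013, v=0.001, θ₁=0.074, ω₁=0.469, θ₂=0.036, ω₂=0.080
apply F[6]=+7.656 → step 7: x=-0.012, v=0.101, θ₁=0.081, ω₁=0.216, θ₂=0.037, ω₂=0.047
apply F[7]=+6.633 → step 8: x=-0.010, v=0.186, θ₁=0.083, ω₁=0.012, θ₂=0.038, ω₂=0.010
apply F[8]=+5.543 → step 9: x=-0.005, v=0.257, θ₁=0.082, ω₁=-0.146, θ₂=0.037, ω₂=-0.026
apply F[9]=+4.492 → step 10: x=0.001, v=0.313, θ₁=0.078, ω₁=-0.262, θ₂=0.036, ω₂=-0.061
apply F[10]=+3.531 → step 11: x=0.007, v=0.357, θ₁=0.072, ω₁=-0.343, θ₂=0.035, ω₂=-0.092
apply F[11]=+2.688 → step 12: x=0.015, v=0.390, θ₁=0.065, ω₁=-0.395, θ₂=0.033, ω₂=-0.119
apply F[12]=+1.970 → step 13: x=0.023, v=0.413, θ₁=0.056, ω₁=-0.423, θ₂=0.030, ω₂=-0.142
apply F[13]=+1.367 → step 14: x=0.031, v=0.429, θ₁=0.048, ω₁=-0.435, θ₂=0.027, ω₂=-0.160
apply F[14]=+0.869 → step 15: x=0.040, v=0.438, θ₁=0.039, ω₁=-0.433, θ₂=0.024, ω₂=-0.174
apply F[15]=+0.456 → step 16: x=0.049, v=0.443, θ₁=0.031, ω₁=-0.422, θ₂=0.020, ω₂=-0.184
apply F[16]=+0.114 → step 17: x=0.058, v=0.443, θ₁=0.022, ω₁=-0.404, θ₂=0.017, ω₂=-0.190
apply F[17]=-0.168 → step 18: x=0.066, v=0.439, θ₁=0.015, ω₁=-0.381, θ₂=0.013, ω₂=-0.193
apply F[18]=-0.403 → step 19: x=0.075, v=0.433, θ₁=0.007, ω₁=-0.356, θ₂=0.009, ω₂=-0.193
apply F[19]=-0.594 → step 20: x=0.084, v=0.425, θ₁=0.000, ω₁=-0.328, θ₂=0.005, ω₂=-0.191
apply F[20]=-0.753 → step 21: x=0.092, v=0.415, θ₁=-0.006, ω₁=-0.300, θ₂=0.001, ω₂=-0.186
apply F[21]=-0.881 → step 22: x=0.100, v=0.403, θ₁=-0.012, ω₁=-0.272, θ₂=-0.002, ω₂=-0.180
apply F[22]=-0.982 → step 23: x=0.108, v=0.391, θ₁=-0.017, ω₁=-0.244, θ₂=-0.006, ω₂=-0.172
apply F[23]=-1.062 → step 24: x=0.116, v=0.377, θ₁=-0.021, ω₁=-0.217, θ₂=-0.009, ω₂=-0.163
apply F[24]=-1.121 → step 25: x=0.123, v=0.364, θ₁=-0.025, ω₁=-0.190, θ₂=-0.012, ω₂=-0.153

Answer: x=0.123, v=0.364, θ₁=-0.025, ω₁=-0.190, θ₂=-0.012, ω₂=-0.153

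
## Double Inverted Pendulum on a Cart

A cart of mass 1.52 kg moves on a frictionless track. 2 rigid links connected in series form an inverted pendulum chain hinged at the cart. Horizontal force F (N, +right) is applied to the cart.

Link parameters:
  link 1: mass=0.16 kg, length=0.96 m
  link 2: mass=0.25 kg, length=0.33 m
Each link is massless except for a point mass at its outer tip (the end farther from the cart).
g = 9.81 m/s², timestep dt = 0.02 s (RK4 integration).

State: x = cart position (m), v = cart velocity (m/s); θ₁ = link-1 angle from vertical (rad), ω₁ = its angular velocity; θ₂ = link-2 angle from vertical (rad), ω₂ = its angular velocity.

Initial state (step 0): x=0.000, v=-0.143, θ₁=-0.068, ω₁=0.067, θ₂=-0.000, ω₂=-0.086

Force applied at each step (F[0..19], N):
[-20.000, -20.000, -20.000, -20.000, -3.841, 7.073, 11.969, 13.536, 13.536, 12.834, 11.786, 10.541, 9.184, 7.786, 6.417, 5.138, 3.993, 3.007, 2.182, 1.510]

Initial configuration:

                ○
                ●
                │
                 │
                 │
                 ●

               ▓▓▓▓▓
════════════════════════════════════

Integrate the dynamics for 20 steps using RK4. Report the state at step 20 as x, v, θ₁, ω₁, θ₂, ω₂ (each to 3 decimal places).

apply F[0]=-20.000 → step 1: x=-0.005, v=-0.402, θ₁=-0.064, ω₁=0.300, θ₂=-0.001, ω₂=0.022
apply F[1]=-20.000 → step 2: x=-0.016, v=-0.662, θ₁=-0.056, ω₁=0.538, θ₂=0.001, ω₂=0.119
apply F[2]=-20.000 → step 3: x=-0.032, v=-0.923, θ₁=-0.043, ω₁=0.782, θ₂=0.004, ω₂=0.200
apply F[3]=-20.000 → step 4: x=-0.053, v=-1.184, θ₁=-0.025, ω₁=1.035, θ₂=0.009, ω₂=0.259
apply F[4]=-3.841 → step 5: x=-0.077, v=-1.234, θ₁=-0.004, ω₁=1.076, θ₂=0.014, ω₂=0.294
apply F[5]=+7.073 → step 6: x=-0.101, v=-1.141, θ₁=0.017, ω₁=0.978, θ₂=0.020, ω₂=0.308
apply F[6]=+11.969 → step 7: x=-0.122, v=-0.985, θ₁=0.035, ω₁=0.822, θ₂=0.026, ω₂=0.304
apply F[7]=+13.536 → step 8: x=-0.140, v=-0.809, θ₁=0.050, ω₁=0.652, θ₂=0.032, ω₂=0.284
apply F[8]=+13.536 → step 9: x=-0.155, v=-0.634, θ₁=0.061, ω₁=0.488, θ₂=0.038, ω₂=0.252
apply F[9]=+12.834 → step 10: x=-0.166, v=-0.469, θ₁=0.069, ω₁=0.337, θ₂=0.042, ω₂=0.212
apply F[10]=+11.786 → step 11: x=-0.173, v=-0.318, θ₁=0.075, ω₁=0.205, θ₂=0.046, ω₂=0.168
apply F[11]=+10.541 → step 12: x=-0.178, v=-0.183, θ₁=0.078, ω₁=0.090, θ₂=0.049, ω₂=0.122
apply F[12]=+9.184 → step 13: x=-0.181, v=-0.067, θ₁=0.079, ω₁=-0.006, θ₂=0.051, ω₂=0.077
apply F[13]=+7.786 → step 14: x=-0.181, v=0.032, θ₁=0.078, ω₁=-0.083, θ₂=0.052, ω₂=0.035
apply F[14]=+6.417 → step 15: x=-0.180, v=0.112, θ₁=0.075, ω₁=-0.143, θ₂=0.052, ω₂=-0.003
apply F[15]=+5.138 → step 16: x=-0.177, v=0.175, θ₁=0.072, ω₁=-0.187, θ₂=0.052, ω₂=-0.036
apply F[16]=+3.993 → step 17: x=-0.173, v=0.224, θ₁=0.068, ω₁=-0.217, θ₂=0.051, ω₂=-0.065
apply F[17]=+3.007 → step 18: x=-0.168, v=0.260, θ₁=0.064, ω₁=-0.236, θ₂=0.050, ω₂=-0.088
apply F[18]=+2.182 → step 19: x=-0.163, v=0.286, θ₁=0.059, ω₁=-0.246, θ₂=0.048, ω₂=-0.108
apply F[19]=+1.510 → step 20: x=-0.157, v=0.303, θ₁=0.054, ω₁=-0.249, θ₂=0.045, ω₂=-0.123

Answer: x=-0.157, v=0.303, θ₁=0.054, ω₁=-0.249, θ₂=0.045, ω₂=-0.123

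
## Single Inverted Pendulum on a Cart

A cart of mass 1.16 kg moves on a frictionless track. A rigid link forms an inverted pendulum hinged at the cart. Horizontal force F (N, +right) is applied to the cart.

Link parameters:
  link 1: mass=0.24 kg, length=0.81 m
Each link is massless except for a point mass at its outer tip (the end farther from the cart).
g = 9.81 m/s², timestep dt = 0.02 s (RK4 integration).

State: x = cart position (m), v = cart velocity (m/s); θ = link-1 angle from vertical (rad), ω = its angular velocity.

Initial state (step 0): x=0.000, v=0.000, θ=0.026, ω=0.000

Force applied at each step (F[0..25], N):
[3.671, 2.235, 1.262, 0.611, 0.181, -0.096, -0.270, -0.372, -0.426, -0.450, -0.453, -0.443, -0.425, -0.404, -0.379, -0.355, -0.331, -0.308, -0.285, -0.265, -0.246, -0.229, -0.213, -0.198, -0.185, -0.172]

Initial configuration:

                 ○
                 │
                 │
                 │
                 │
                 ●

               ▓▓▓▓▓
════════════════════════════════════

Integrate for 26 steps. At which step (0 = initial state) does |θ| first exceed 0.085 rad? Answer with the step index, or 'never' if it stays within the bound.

Answer: never

Derivation:
apply F[0]=+3.671 → step 1: x=0.001, v=0.062, θ=0.025, ω=-0.071
apply F[1]=+2.235 → step 2: x=0.002, v=0.100, θ=0.023, ω=-0.111
apply F[2]=+1.262 → step 3: x=0.004, v=0.121, θ=0.021, ω=-0.131
apply F[3]=+0.611 → step 4: x=0.007, v=0.130, θ=0.018, ω=-0.139
apply F[4]=+0.181 → step 5: x=0.010, v=0.133, θ=0.016, ω=-0.137
apply F[5]=-0.096 → step 6: x=0.012, v=0.131, θ=0.013, ω=-0.131
apply F[6]=-0.270 → step 7: x=0.015, v=0.125, θ=0.010, ω=-0.122
apply F[7]=-0.372 → step 8: x=0.017, v=0.119, θ=0.008, ω=-0.111
apply F[8]=-0.426 → step 9: x=0.020, v=0.111, θ=0.006, ω=-0.100
apply F[9]=-0.450 → step 10: x=0.022, v=0.103, θ=0.004, ω=-0.089
apply F[10]=-0.453 → step 11: x=0.024, v=0.095, θ=0.002, ω=-0.079
apply F[11]=-0.443 → step 12: x=0.025, v=0.087, θ=0.001, ω=-0.069
apply F[12]=-0.425 → step 13: x=0.027, v=0.080, θ=-0.000, ω=-0.060
apply F[13]=-0.404 → step 14: x=0.029, v=0.073, θ=-0.002, ω=-0.051
apply F[14]=-0.379 → step 15: x=0.030, v=0.067, θ=-0.002, ω=-0.044
apply F[15]=-0.355 → step 16: x=0.031, v=0.061, θ=-0.003, ω=-0.037
apply F[16]=-0.331 → step 17: x=0.033, v=0.055, θ=-0.004, ω=-0.031
apply F[17]=-0.308 → step 18: x=0.034, v=0.050, θ=-0.005, ω=-0.026
apply F[18]=-0.285 → step 19: x=0.035, v=0.045, θ=-0.005, ω=-0.021
apply F[19]=-0.265 → step 20: x=0.035, v=0.041, θ=-0.005, ω=-0.017
apply F[20]=-0.246 → step 21: x=0.036, v=0.037, θ=-0.006, ω=-0.014
apply F[21]=-0.229 → step 22: x=0.037, v=0.033, θ=-0.006, ω=-0.010
apply F[22]=-0.213 → step 23: x=0.037, v=0.030, θ=-0.006, ω=-0.008
apply F[23]=-0.198 → step 24: x=0.038, v=0.027, θ=-0.006, ω=-0.005
apply F[24]=-0.185 → step 25: x=0.039, v=0.024, θ=-0.006, ω=-0.003
apply F[25]=-0.172 → step 26: x=0.039, v=0.021, θ=-0.006, ω=-0.001
max |θ| = 0.026 ≤ 0.085 over all 27 states.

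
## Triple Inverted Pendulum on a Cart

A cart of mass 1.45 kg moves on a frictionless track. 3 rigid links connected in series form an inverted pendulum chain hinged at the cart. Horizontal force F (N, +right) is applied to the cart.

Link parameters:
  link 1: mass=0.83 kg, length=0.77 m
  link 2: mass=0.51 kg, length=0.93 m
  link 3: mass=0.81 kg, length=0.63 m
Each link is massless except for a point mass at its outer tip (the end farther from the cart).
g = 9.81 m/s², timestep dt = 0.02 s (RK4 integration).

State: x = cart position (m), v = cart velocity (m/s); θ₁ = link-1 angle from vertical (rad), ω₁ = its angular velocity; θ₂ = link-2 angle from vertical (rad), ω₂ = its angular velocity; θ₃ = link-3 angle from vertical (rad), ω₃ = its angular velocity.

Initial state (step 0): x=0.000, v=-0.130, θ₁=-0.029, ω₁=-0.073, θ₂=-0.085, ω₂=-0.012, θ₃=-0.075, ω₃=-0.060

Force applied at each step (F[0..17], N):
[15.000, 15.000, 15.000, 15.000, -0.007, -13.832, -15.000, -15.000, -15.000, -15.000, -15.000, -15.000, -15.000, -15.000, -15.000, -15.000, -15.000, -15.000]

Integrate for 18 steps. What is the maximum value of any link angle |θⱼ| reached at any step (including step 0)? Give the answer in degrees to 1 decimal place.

apply F[0]=+15.000 → step 1: x=-0.000, v=0.085, θ₁=-0.033, ω₁=-0.339, θ₂=-0.086, ω₂=-0.044, θ₃=-0.076, ω₃=-0.053
apply F[1]=+15.000 → step 2: x=0.003, v=0.302, θ₁=-0.043, ω₁=-0.612, θ₂=-0.087, ω₂=-0.072, θ₃=-0.077, ω₃=-0.045
apply F[2]=+15.000 → step 3: x=0.012, v=0.522, θ₁=-0.058, ω₁=-0.896, θ₂=-0.088, ω₂=-0.093, θ₃=-0.078, ω₃=-0.038
apply F[3]=+15.000 → step 4: x=0.024, v=0.746, θ₁=-0.079, ω₁=-1.195, θ₂=-0.090, ω₂=-0.106, θ₃=-0.079, ω₃=-0.031
apply F[4]=-0.007 → step 5: x=0.039, v=0.768, θ₁=-0.103, ω₁=-1.247, θ₂=-0.093, ω₂=-0.110, θ₃=-0.079, ω₃=-0.022
apply F[5]=-13.832 → step 6: x=0.053, v=0.610, θ₁=-0.126, ω₁=-1.081, θ₂=-0.095, ω₂=-0.103, θ₃=-0.079, ω₃=-0.011
apply F[6]=-15.000 → step 7: x=0.064, v=0.444, θ₁=-0.146, ω₁=-0.918, θ₂=-0.097, ω₂=-0.086, θ₃=-0.080, ω₃=0.003
apply F[7]=-15.000 → step 8: x=0.071, v=0.284, θ₁=-0.163, ω₁=-0.777, θ₂=-0.098, ω₂=-0.059, θ₃=-0.079, ω₃=0.018
apply F[8]=-15.000 → step 9: x=0.075, v=0.130, θ₁=-0.177, ω₁=-0.654, θ₂=-0.099, ω₂=-0.024, θ₃=-0.079, ω₃=0.034
apply F[9]=-15.000 → step 10: x=0.076, v=-0.020, θ₁=-0.189, ω₁=-0.547, θ₂=-0.099, ω₂=0.018, θ₃=-0.078, ω₃=0.052
apply F[10]=-15.000 → step 11: x=0.074, v=-0.165, θ₁=-0.199, ω₁=-0.452, θ₂=-0.098, ω₂=0.067, θ₃=-0.077, ω₃=0.071
apply F[11]=-15.000 → step 12: x=0.070, v=-0.308, θ₁=-0.208, ω₁=-0.369, θ₂=-0.096, ω₂=0.123, θ₃=-0.075, ω₃=0.090
apply F[12]=-15.000 → step 13: x=0.062, v=-0.448, θ₁=-0.214, ω₁=-0.295, θ₂=-0.093, ω₂=0.184, θ₃=-0.073, ω₃=0.108
apply F[13]=-15.000 → step 14: x=0.052, v=-0.587, θ₁=-0.219, ω₁=-0.229, θ₂=-0.089, ω₂=0.252, θ₃=-0.071, ω₃=0.124
apply F[14]=-15.000 → step 15: x=0.039, v=-0.724, θ₁=-0.223, ω₁=-0.170, θ₂=-0.083, ω₂=0.327, θ₃=-0.068, ω₃=0.139
apply F[15]=-15.000 → step 16: x=0.023, v=-0.861, θ₁=-0.226, ω₁=-0.116, θ₂=-0.076, ω₂=0.408, θ₃=-0.065, ω₃=0.150
apply F[16]=-15.000 → step 17: x=0.004, v=-0.997, θ₁=-0.228, ω₁=-0.068, θ₂=-0.067, ω₂=0.496, θ₃=-0.062, ω₃=0.156
apply F[17]=-15.000 → step 18: x=-0.017, v=-1.134, θ₁=-0.229, ω₁=-0.023, θ₂=-0.056, ω₂=0.593, θ₃=-0.059, ω₃=0.157
Max |angle| over trajectory = 0.229 rad = 13.1°.

Answer: 13.1°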